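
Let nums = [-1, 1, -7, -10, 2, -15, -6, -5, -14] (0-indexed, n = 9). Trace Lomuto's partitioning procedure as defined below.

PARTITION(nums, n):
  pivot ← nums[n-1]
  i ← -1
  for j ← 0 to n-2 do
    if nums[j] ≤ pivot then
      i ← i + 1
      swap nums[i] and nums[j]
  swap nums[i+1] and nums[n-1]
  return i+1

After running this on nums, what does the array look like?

pivot=-14, i=-1
j=0: -1>-14, skip
j=1: 1>-14, skip
j=2: -7>-14, skip
j=3: -10>-14, skip
j=4: 2>-14, skip
j=5: -15≤-14, i=0, swap(0,5) ⇒ [-15, 1, -7, -10, 2, -1, -6, -5, -14]
j=6: -6>-14, skip
j=7: -5>-14, skip
swap(1,8) ⇒ [-15, -14, -7, -10, 2, -1, -6, -5, 1]; return 1

[-15, -14, -7, -10, 2, -1, -6, -5, 1]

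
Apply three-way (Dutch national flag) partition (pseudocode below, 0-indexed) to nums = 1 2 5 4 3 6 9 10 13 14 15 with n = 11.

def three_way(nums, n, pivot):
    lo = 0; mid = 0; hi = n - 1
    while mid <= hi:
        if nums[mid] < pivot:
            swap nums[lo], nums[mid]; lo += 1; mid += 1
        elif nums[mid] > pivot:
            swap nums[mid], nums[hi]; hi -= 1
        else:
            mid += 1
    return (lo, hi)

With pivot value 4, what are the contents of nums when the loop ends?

1 2 3 4 6 9 10 13 14 15 5

pivot = 4; lo=0, mid=0, hi=10
nums[mid]=1<4: swap nums[0],nums[0]; lo=1,mid=1 → 1 2 5 4 3 6 9 10 13 14 15
nums[mid]=2<4: swap nums[1],nums[1]; lo=2,mid=2 → 1 2 5 4 3 6 9 10 13 14 15
nums[mid]=5>4: swap nums[2],nums[10]; hi=9 → 1 2 15 4 3 6 9 10 13 14 5
nums[mid]=15>4: swap nums[2],nums[9]; hi=8 → 1 2 14 4 3 6 9 10 13 15 5
nums[mid]=14>4: swap nums[2],nums[8]; hi=7 → 1 2 13 4 3 6 9 10 14 15 5
nums[mid]=13>4: swap nums[2],nums[7]; hi=6 → 1 2 10 4 3 6 9 13 14 15 5
nums[mid]=10>4: swap nums[2],nums[6]; hi=5 → 1 2 9 4 3 6 10 13 14 15 5
nums[mid]=9>4: swap nums[2],nums[5]; hi=4 → 1 2 6 4 3 9 10 13 14 15 5
nums[mid]=6>4: swap nums[2],nums[4]; hi=3 → 1 2 3 4 6 9 10 13 14 15 5
nums[mid]=3<4: swap nums[2],nums[2]; lo=3,mid=3 → 1 2 3 4 6 9 10 13 14 15 5
nums[mid]=4=4: mid=4
end: lo=3, hi=3; nums = 1 2 3 4 6 9 10 13 14 15 5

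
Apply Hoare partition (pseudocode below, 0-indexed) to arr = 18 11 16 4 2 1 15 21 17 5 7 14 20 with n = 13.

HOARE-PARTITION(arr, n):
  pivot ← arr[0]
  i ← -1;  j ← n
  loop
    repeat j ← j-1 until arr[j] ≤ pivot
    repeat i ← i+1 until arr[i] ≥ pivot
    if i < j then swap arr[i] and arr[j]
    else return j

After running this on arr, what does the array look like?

14 11 16 4 2 1 15 7 17 5 21 18 20

pivot = arr[0] = 18; i = -1, j = 13
j→11 (arr[11]=14≤18), i→0 (arr[0]=18≥18); i<j, swap → 14 11 16 4 2 1 15 21 17 5 7 18 20
j→10 (arr[10]=7≤18), i→7 (arr[7]=21≥18); i<j, swap → 14 11 16 4 2 1 15 7 17 5 21 18 20
j→9, i→10; i≥j, return j=9. arr = 14 11 16 4 2 1 15 7 17 5 21 18 20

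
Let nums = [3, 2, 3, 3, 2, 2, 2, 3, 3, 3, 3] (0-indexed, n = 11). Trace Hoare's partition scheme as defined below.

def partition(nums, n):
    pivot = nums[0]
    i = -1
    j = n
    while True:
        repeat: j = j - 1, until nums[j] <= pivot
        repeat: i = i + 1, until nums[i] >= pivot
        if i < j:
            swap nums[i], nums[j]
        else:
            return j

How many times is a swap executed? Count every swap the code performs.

pivot = nums[0] = 3; i = -1, j = 11
j→10 (nums[10]=3≤3), i→0 (nums[0]=3≥3); i<j, swap → [3, 2, 3, 3, 2, 2, 2, 3, 3, 3, 3]
j→9 (nums[9]=3≤3), i→2 (nums[2]=3≥3); i<j, swap → [3, 2, 3, 3, 2, 2, 2, 3, 3, 3, 3]
j→8 (nums[8]=3≤3), i→3 (nums[3]=3≥3); i<j, swap → [3, 2, 3, 3, 2, 2, 2, 3, 3, 3, 3]
j→7, i→7; i≥j, return j=7. nums = [3, 2, 3, 3, 2, 2, 2, 3, 3, 3, 3]

3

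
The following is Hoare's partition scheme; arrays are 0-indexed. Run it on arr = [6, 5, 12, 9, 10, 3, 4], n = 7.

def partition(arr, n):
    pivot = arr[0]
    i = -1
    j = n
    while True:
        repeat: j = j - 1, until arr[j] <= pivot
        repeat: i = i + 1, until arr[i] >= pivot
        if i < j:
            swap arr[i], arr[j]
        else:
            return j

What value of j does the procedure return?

2

pivot = arr[0] = 6; i = -1, j = 7
j→6 (arr[6]=4≤6), i→0 (arr[0]=6≥6); i<j, swap → [4, 5, 12, 9, 10, 3, 6]
j→5 (arr[5]=3≤6), i→2 (arr[2]=12≥6); i<j, swap → [4, 5, 3, 9, 10, 12, 6]
j→2, i→3; i≥j, return j=2. arr = [4, 5, 3, 9, 10, 12, 6]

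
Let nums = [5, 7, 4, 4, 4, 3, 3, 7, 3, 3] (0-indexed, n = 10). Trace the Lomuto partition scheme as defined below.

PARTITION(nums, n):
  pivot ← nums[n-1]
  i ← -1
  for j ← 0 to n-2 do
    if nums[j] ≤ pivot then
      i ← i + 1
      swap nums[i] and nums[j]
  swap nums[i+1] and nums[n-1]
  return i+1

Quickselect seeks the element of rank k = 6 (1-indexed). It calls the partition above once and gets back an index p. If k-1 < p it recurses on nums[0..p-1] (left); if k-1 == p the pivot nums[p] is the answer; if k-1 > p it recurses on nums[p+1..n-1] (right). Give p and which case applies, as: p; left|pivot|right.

pivot=3, i=-1
j=0: 5>3, skip
j=1: 7>3, skip
j=2: 4>3, skip
j=3: 4>3, skip
j=4: 4>3, skip
j=5: 3≤3, i=0, swap(0,5) ⇒ [3, 7, 4, 4, 4, 5, 3, 7, 3, 3]
j=6: 3≤3, i=1, swap(1,6) ⇒ [3, 3, 4, 4, 4, 5, 7, 7, 3, 3]
j=7: 7>3, skip
j=8: 3≤3, i=2, swap(2,8) ⇒ [3, 3, 3, 4, 4, 5, 7, 7, 4, 3]
swap(3,9) ⇒ [3, 3, 3, 3, 4, 5, 7, 7, 4, 4]; return 3
p = 3; k-1 = 5 > 3 ⇒ right

3; right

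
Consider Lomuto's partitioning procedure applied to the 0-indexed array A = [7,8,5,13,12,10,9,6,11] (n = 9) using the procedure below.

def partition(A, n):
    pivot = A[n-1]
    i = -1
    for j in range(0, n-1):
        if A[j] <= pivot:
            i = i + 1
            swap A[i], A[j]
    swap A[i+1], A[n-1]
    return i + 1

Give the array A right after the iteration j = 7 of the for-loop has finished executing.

[7,8,5,10,9,6,12,13,11]

pivot = A[8] = 11; i = -1
j=0: A[0]=7 ≤ 11 → i=0, swap A[0],A[0] (no change) → [7,8,5,13,12,10,9,6,11]
j=1: A[1]=8 ≤ 11 → i=1, swap A[1],A[1] (no change) → [7,8,5,13,12,10,9,6,11]
j=2: A[2]=5 ≤ 11 → i=2, swap A[2],A[2] (no change) → [7,8,5,13,12,10,9,6,11]
j=3: A[3]=13 > 11 → no swap
j=4: A[4]=12 > 11 → no swap
j=5: A[5]=10 ≤ 11 → i=3, swap A[3],A[5] → [7,8,5,10,12,13,9,6,11]
j=6: A[6]=9 ≤ 11 → i=4, swap A[4],A[6] → [7,8,5,10,9,13,12,6,11]
j=7: A[7]=6 ≤ 11 → i=5, swap A[5],A[7] → [7,8,5,10,9,6,12,13,11]
(after j=7) A = [7,8,5,10,9,6,12,13,11]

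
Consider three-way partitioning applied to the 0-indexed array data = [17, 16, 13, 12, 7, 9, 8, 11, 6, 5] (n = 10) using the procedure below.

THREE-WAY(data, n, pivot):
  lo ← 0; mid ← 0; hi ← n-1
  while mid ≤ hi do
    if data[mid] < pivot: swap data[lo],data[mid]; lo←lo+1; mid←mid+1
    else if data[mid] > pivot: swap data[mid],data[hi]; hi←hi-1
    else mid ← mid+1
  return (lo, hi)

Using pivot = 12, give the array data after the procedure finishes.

lo=0 mid=0 hi=9
17>12: swap(0,9), hi=8 ⇒ [5, 16, 13, 12, 7, 9, 8, 11, 6, 17]
5<12: swap(0,0), lo=1 mid=1 ⇒ [5, 16, 13, 12, 7, 9, 8, 11, 6, 17]
16>12: swap(1,8), hi=7 ⇒ [5, 6, 13, 12, 7, 9, 8, 11, 16, 17]
6<12: swap(1,1), lo=2 mid=2 ⇒ [5, 6, 13, 12, 7, 9, 8, 11, 16, 17]
13>12: swap(2,7), hi=6 ⇒ [5, 6, 11, 12, 7, 9, 8, 13, 16, 17]
11<12: swap(2,2), lo=3 mid=3 ⇒ [5, 6, 11, 12, 7, 9, 8, 13, 16, 17]
12=12: mid=4
7<12: swap(3,4), lo=4 mid=5 ⇒ [5, 6, 11, 7, 12, 9, 8, 13, 16, 17]
9<12: swap(4,5), lo=5 mid=6 ⇒ [5, 6, 11, 7, 9, 12, 8, 13, 16, 17]
8<12: swap(5,6), lo=6 mid=7 ⇒ [5, 6, 11, 7, 9, 8, 12, 13, 16, 17]
done. lo=6 hi=6; data=[5, 6, 11, 7, 9, 8, 12, 13, 16, 17]

[5, 6, 11, 7, 9, 8, 12, 13, 16, 17]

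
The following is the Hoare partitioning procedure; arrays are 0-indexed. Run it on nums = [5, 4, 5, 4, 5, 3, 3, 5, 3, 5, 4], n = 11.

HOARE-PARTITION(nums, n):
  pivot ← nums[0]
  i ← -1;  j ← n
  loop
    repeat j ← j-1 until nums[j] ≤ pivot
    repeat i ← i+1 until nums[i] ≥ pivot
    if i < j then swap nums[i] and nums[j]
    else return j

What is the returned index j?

7

pivot = nums[0] = 5; i = -1, j = 11
j→10 (nums[10]=4≤5), i→0 (nums[0]=5≥5); i<j, swap → [4, 4, 5, 4, 5, 3, 3, 5, 3, 5, 5]
j→9 (nums[9]=5≤5), i→2 (nums[2]=5≥5); i<j, swap → [4, 4, 5, 4, 5, 3, 3, 5, 3, 5, 5]
j→8 (nums[8]=3≤5), i→4 (nums[4]=5≥5); i<j, swap → [4, 4, 5, 4, 3, 3, 3, 5, 5, 5, 5]
j→7, i→7; i≥j, return j=7. nums = [4, 4, 5, 4, 3, 3, 3, 5, 5, 5, 5]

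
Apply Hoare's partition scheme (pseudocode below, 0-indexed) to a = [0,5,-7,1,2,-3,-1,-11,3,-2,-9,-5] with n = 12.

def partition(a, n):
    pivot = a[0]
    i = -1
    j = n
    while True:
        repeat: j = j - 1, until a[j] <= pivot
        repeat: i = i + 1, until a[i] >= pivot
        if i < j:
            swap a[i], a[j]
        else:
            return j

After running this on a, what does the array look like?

pivot=0
j stops at 11 (-5), i stops at 0 (0); swap ⇒ [-5,5,-7,1,2,-3,-1,-11,3,-2,-9,0]
j stops at 10 (-9), i stops at 1 (5); swap ⇒ [-5,-9,-7,1,2,-3,-1,-11,3,-2,5,0]
j stops at 9 (-2), i stops at 3 (1); swap ⇒ [-5,-9,-7,-2,2,-3,-1,-11,3,1,5,0]
j stops at 7 (-11), i stops at 4 (2); swap ⇒ [-5,-9,-7,-2,-11,-3,-1,2,3,1,5,0]
j stops at 6, i stops at 7; i≥j ⇒ return 6. a=[-5,-9,-7,-2,-11,-3,-1,2,3,1,5,0]

[-5,-9,-7,-2,-11,-3,-1,2,3,1,5,0]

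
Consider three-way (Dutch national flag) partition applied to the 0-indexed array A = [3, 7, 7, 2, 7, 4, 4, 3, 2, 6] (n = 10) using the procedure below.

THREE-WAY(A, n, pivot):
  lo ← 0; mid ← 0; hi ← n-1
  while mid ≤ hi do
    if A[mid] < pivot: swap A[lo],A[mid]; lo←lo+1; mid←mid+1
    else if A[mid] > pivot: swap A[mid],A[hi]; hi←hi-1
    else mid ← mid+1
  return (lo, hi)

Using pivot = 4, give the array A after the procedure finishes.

lo=0 mid=0 hi=9
3<4: swap(0,0), lo=1 mid=1 ⇒ [3, 7, 7, 2, 7, 4, 4, 3, 2, 6]
7>4: swap(1,9), hi=8 ⇒ [3, 6, 7, 2, 7, 4, 4, 3, 2, 7]
6>4: swap(1,8), hi=7 ⇒ [3, 2, 7, 2, 7, 4, 4, 3, 6, 7]
2<4: swap(1,1), lo=2 mid=2 ⇒ [3, 2, 7, 2, 7, 4, 4, 3, 6, 7]
7>4: swap(2,7), hi=6 ⇒ [3, 2, 3, 2, 7, 4, 4, 7, 6, 7]
3<4: swap(2,2), lo=3 mid=3 ⇒ [3, 2, 3, 2, 7, 4, 4, 7, 6, 7]
2<4: swap(3,3), lo=4 mid=4 ⇒ [3, 2, 3, 2, 7, 4, 4, 7, 6, 7]
7>4: swap(4,6), hi=5 ⇒ [3, 2, 3, 2, 4, 4, 7, 7, 6, 7]
4=4: mid=5
4=4: mid=6
done. lo=4 hi=5; A=[3, 2, 3, 2, 4, 4, 7, 7, 6, 7]

[3, 2, 3, 2, 4, 4, 7, 7, 6, 7]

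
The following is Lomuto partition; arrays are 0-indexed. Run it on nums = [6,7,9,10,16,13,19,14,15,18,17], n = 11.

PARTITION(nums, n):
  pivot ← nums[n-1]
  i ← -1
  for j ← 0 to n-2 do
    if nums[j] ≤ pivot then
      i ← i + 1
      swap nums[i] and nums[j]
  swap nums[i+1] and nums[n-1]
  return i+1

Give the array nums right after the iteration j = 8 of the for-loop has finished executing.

pivot=17, i=-1
j=0: 6≤17, i=0, swap(0,0) ⇒ [6,7,9,10,16,13,19,14,15,18,17]
j=1: 7≤17, i=1, swap(1,1) ⇒ [6,7,9,10,16,13,19,14,15,18,17]
j=2: 9≤17, i=2, swap(2,2) ⇒ [6,7,9,10,16,13,19,14,15,18,17]
j=3: 10≤17, i=3, swap(3,3) ⇒ [6,7,9,10,16,13,19,14,15,18,17]
j=4: 16≤17, i=4, swap(4,4) ⇒ [6,7,9,10,16,13,19,14,15,18,17]
j=5: 13≤17, i=5, swap(5,5) ⇒ [6,7,9,10,16,13,19,14,15,18,17]
j=6: 19>17, skip
j=7: 14≤17, i=6, swap(6,7) ⇒ [6,7,9,10,16,13,14,19,15,18,17]
j=8: 15≤17, i=7, swap(7,8) ⇒ [6,7,9,10,16,13,14,15,19,18,17]
(after j=8) nums = [6,7,9,10,16,13,14,15,19,18,17]

[6,7,9,10,16,13,14,15,19,18,17]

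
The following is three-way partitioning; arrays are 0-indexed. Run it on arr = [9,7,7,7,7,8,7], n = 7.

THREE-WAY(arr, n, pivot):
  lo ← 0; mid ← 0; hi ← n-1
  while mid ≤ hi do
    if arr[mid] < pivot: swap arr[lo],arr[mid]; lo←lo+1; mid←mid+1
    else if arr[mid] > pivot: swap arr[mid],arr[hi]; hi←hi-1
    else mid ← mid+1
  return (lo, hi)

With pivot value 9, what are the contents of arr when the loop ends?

[7,7,7,7,8,7,9]

lo=0 mid=0 hi=6
9=9: mid=1
7<9: swap(0,1), lo=1 mid=2 ⇒ [7,9,7,7,7,8,7]
7<9: swap(1,2), lo=2 mid=3 ⇒ [7,7,9,7,7,8,7]
7<9: swap(2,3), lo=3 mid=4 ⇒ [7,7,7,9,7,8,7]
7<9: swap(3,4), lo=4 mid=5 ⇒ [7,7,7,7,9,8,7]
8<9: swap(4,5), lo=5 mid=6 ⇒ [7,7,7,7,8,9,7]
7<9: swap(5,6), lo=6 mid=7 ⇒ [7,7,7,7,8,7,9]
done. lo=6 hi=6; arr=[7,7,7,7,8,7,9]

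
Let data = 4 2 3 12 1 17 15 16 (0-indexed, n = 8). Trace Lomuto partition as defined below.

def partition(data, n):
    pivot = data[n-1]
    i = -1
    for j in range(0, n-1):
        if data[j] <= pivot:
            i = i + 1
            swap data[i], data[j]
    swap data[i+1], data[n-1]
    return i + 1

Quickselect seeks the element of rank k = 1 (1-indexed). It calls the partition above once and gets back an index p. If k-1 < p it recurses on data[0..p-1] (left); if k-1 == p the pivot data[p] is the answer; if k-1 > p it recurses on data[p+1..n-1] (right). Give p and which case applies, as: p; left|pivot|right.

6; left

pivot = data[7] = 16; i = -1
j=0: data[0]=4 ≤ 16 → i=0, swap data[0],data[0] (no change) → 4 2 3 12 1 17 15 16
j=1: data[1]=2 ≤ 16 → i=1, swap data[1],data[1] (no change) → 4 2 3 12 1 17 15 16
j=2: data[2]=3 ≤ 16 → i=2, swap data[2],data[2] (no change) → 4 2 3 12 1 17 15 16
j=3: data[3]=12 ≤ 16 → i=3, swap data[3],data[3] (no change) → 4 2 3 12 1 17 15 16
j=4: data[4]=1 ≤ 16 → i=4, swap data[4],data[4] (no change) → 4 2 3 12 1 17 15 16
j=5: data[5]=17 > 16 → no swap
j=6: data[6]=15 ≤ 16 → i=5, swap data[5],data[6] → 4 2 3 12 1 15 17 16
final swap data[6],data[7] → 4 2 3 12 1 15 16 17; return 6
p = 6; k-1 = 0 < 6 ⇒ left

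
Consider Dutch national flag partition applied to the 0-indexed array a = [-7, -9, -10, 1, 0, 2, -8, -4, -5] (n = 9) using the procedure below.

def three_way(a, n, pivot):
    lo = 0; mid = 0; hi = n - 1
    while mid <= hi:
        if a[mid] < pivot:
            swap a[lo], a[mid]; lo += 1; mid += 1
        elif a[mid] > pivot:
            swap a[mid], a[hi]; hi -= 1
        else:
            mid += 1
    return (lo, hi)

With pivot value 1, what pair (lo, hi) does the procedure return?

(7, 7)

lo=0 mid=0 hi=8
-7<1: swap(0,0), lo=1 mid=1 ⇒ [-7, -9, -10, 1, 0, 2, -8, -4, -5]
-9<1: swap(1,1), lo=2 mid=2 ⇒ [-7, -9, -10, 1, 0, 2, -8, -4, -5]
-10<1: swap(2,2), lo=3 mid=3 ⇒ [-7, -9, -10, 1, 0, 2, -8, -4, -5]
1=1: mid=4
0<1: swap(3,4), lo=4 mid=5 ⇒ [-7, -9, -10, 0, 1, 2, -8, -4, -5]
2>1: swap(5,8), hi=7 ⇒ [-7, -9, -10, 0, 1, -5, -8, -4, 2]
-5<1: swap(4,5), lo=5 mid=6 ⇒ [-7, -9, -10, 0, -5, 1, -8, -4, 2]
-8<1: swap(5,6), lo=6 mid=7 ⇒ [-7, -9, -10, 0, -5, -8, 1, -4, 2]
-4<1: swap(6,7), lo=7 mid=8 ⇒ [-7, -9, -10, 0, -5, -8, -4, 1, 2]
done. lo=7 hi=7; a=[-7, -9, -10, 0, -5, -8, -4, 1, 2]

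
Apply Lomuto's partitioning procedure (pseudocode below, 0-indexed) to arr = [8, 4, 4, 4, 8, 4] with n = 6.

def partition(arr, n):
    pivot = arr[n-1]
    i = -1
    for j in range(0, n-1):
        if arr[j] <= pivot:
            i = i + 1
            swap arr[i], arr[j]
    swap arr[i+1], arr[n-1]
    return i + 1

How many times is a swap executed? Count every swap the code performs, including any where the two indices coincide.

pivot=4, i=-1
j=0: 8>4, skip
j=1: 4≤4, i=0, swap(0,1) ⇒ [4, 8, 4, 4, 8, 4]
j=2: 4≤4, i=1, swap(1,2) ⇒ [4, 4, 8, 4, 8, 4]
j=3: 4≤4, i=2, swap(2,3) ⇒ [4, 4, 4, 8, 8, 4]
j=4: 8>4, skip
swap(3,5) ⇒ [4, 4, 4, 4, 8, 8]; return 3

4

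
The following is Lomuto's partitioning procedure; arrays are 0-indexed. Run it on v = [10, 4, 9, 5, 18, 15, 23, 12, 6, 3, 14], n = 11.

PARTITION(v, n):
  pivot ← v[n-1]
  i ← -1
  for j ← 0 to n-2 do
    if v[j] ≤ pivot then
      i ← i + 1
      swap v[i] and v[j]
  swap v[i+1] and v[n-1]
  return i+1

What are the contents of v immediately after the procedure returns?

pivot = v[10] = 14; i = -1
j=0: v[0]=10 ≤ 14 → i=0, swap v[0],v[0] (no change) → [10, 4, 9, 5, 18, 15, 23, 12, 6, 3, 14]
j=1: v[1]=4 ≤ 14 → i=1, swap v[1],v[1] (no change) → [10, 4, 9, 5, 18, 15, 23, 12, 6, 3, 14]
j=2: v[2]=9 ≤ 14 → i=2, swap v[2],v[2] (no change) → [10, 4, 9, 5, 18, 15, 23, 12, 6, 3, 14]
j=3: v[3]=5 ≤ 14 → i=3, swap v[3],v[3] (no change) → [10, 4, 9, 5, 18, 15, 23, 12, 6, 3, 14]
j=4: v[4]=18 > 14 → no swap
j=5: v[5]=15 > 14 → no swap
j=6: v[6]=23 > 14 → no swap
j=7: v[7]=12 ≤ 14 → i=4, swap v[4],v[7] → [10, 4, 9, 5, 12, 15, 23, 18, 6, 3, 14]
j=8: v[8]=6 ≤ 14 → i=5, swap v[5],v[8] → [10, 4, 9, 5, 12, 6, 23, 18, 15, 3, 14]
j=9: v[9]=3 ≤ 14 → i=6, swap v[6],v[9] → [10, 4, 9, 5, 12, 6, 3, 18, 15, 23, 14]
final swap v[7],v[10] → [10, 4, 9, 5, 12, 6, 3, 14, 15, 23, 18]; return 7

[10, 4, 9, 5, 12, 6, 3, 14, 15, 23, 18]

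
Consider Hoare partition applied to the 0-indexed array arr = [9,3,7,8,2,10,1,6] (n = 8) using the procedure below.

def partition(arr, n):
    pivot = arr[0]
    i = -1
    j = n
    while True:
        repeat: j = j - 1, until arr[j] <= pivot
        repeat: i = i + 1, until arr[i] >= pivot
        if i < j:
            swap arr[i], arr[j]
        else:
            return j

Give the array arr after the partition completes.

[6,3,7,8,2,1,10,9]

pivot = arr[0] = 9; i = -1, j = 8
j→7 (arr[7]=6≤9), i→0 (arr[0]=9≥9); i<j, swap → [6,3,7,8,2,10,1,9]
j→6 (arr[6]=1≤9), i→5 (arr[5]=10≥9); i<j, swap → [6,3,7,8,2,1,10,9]
j→5, i→6; i≥j, return j=5. arr = [6,3,7,8,2,1,10,9]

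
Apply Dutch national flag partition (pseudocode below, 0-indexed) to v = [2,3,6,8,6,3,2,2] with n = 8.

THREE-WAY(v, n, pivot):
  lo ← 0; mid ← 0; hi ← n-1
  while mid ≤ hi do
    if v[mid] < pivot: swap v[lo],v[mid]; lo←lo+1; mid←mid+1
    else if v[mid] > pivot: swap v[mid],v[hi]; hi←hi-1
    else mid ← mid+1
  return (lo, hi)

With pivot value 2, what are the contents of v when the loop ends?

lo=0 mid=0 hi=7
2=2: mid=1
3>2: swap(1,7), hi=6 ⇒ [2,2,6,8,6,3,2,3]
2=2: mid=2
6>2: swap(2,6), hi=5 ⇒ [2,2,2,8,6,3,6,3]
2=2: mid=3
8>2: swap(3,5), hi=4 ⇒ [2,2,2,3,6,8,6,3]
3>2: swap(3,4), hi=3 ⇒ [2,2,2,6,3,8,6,3]
6>2: swap(3,3), hi=2 ⇒ [2,2,2,6,3,8,6,3]
done. lo=0 hi=2; v=[2,2,2,6,3,8,6,3]

[2,2,2,6,3,8,6,3]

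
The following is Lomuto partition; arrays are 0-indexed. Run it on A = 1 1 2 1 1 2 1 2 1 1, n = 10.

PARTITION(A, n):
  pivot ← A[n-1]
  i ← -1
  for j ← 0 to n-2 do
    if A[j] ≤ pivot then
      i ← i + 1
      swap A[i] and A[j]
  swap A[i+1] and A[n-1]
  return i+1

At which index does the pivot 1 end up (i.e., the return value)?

pivot = A[9] = 1; i = -1
j=0: A[0]=1 ≤ 1 → i=0, swap A[0],A[0] (no change) → 1 1 2 1 1 2 1 2 1 1
j=1: A[1]=1 ≤ 1 → i=1, swap A[1],A[1] (no change) → 1 1 2 1 1 2 1 2 1 1
j=2: A[2]=2 > 1 → no swap
j=3: A[3]=1 ≤ 1 → i=2, swap A[2],A[3] → 1 1 1 2 1 2 1 2 1 1
j=4: A[4]=1 ≤ 1 → i=3, swap A[3],A[4] → 1 1 1 1 2 2 1 2 1 1
j=5: A[5]=2 > 1 → no swap
j=6: A[6]=1 ≤ 1 → i=4, swap A[4],A[6] → 1 1 1 1 1 2 2 2 1 1
j=7: A[7]=2 > 1 → no swap
j=8: A[8]=1 ≤ 1 → i=5, swap A[5],A[8] → 1 1 1 1 1 1 2 2 2 1
final swap A[6],A[9] → 1 1 1 1 1 1 1 2 2 2; return 6

6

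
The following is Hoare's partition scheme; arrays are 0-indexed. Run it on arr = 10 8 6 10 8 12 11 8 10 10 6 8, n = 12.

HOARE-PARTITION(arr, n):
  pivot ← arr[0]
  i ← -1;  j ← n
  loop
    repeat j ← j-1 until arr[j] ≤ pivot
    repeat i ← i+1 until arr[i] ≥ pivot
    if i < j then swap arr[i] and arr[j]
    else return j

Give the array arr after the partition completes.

8 8 6 6 8 10 10 8 11 12 10 10

pivot = arr[0] = 10; i = -1, j = 12
j→11 (arr[11]=8≤10), i→0 (arr[0]=10≥10); i<j, swap → 8 8 6 10 8 12 11 8 10 10 6 10
j→10 (arr[10]=6≤10), i→3 (arr[3]=10≥10); i<j, swap → 8 8 6 6 8 12 11 8 10 10 10 10
j→9 (arr[9]=10≤10), i→5 (arr[5]=12≥10); i<j, swap → 8 8 6 6 8 10 11 8 10 12 10 10
j→8 (arr[8]=10≤10), i→6 (arr[6]=11≥10); i<j, swap → 8 8 6 6 8 10 10 8 11 12 10 10
j→7, i→8; i≥j, return j=7. arr = 8 8 6 6 8 10 10 8 11 12 10 10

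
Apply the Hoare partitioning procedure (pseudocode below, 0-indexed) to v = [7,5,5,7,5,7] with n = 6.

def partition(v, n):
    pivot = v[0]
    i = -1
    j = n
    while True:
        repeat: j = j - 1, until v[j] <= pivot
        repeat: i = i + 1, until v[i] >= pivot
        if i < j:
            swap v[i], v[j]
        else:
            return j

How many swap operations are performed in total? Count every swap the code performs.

2

pivot = v[0] = 7; i = -1, j = 6
j→5 (v[5]=7≤7), i→0 (v[0]=7≥7); i<j, swap → [7,5,5,7,5,7]
j→4 (v[4]=5≤7), i→3 (v[3]=7≥7); i<j, swap → [7,5,5,5,7,7]
j→3, i→4; i≥j, return j=3. v = [7,5,5,5,7,7]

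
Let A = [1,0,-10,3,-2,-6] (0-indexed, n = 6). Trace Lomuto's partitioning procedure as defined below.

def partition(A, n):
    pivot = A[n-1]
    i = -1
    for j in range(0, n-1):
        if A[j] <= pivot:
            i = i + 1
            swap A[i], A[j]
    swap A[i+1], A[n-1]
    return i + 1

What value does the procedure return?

pivot = A[5] = -6; i = -1
j=0: A[0]=1 > -6 → no swap
j=1: A[1]=0 > -6 → no swap
j=2: A[2]=-10 ≤ -6 → i=0, swap A[0],A[2] → [-10,0,1,3,-2,-6]
j=3: A[3]=3 > -6 → no swap
j=4: A[4]=-2 > -6 → no swap
final swap A[1],A[5] → [-10,-6,1,3,-2,0]; return 1

1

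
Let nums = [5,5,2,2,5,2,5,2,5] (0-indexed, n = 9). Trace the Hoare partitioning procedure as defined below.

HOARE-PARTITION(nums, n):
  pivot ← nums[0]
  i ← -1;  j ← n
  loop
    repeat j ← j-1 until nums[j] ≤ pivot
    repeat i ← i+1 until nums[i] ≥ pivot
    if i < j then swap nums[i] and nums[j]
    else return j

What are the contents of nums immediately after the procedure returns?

[5,2,2,2,5,2,5,5,5]

pivot = nums[0] = 5; i = -1, j = 9
j→8 (nums[8]=5≤5), i→0 (nums[0]=5≥5); i<j, swap → [5,5,2,2,5,2,5,2,5]
j→7 (nums[7]=2≤5), i→1 (nums[1]=5≥5); i<j, swap → [5,2,2,2,5,2,5,5,5]
j→6 (nums[6]=5≤5), i→4 (nums[4]=5≥5); i<j, swap → [5,2,2,2,5,2,5,5,5]
j→5, i→6; i≥j, return j=5. nums = [5,2,2,2,5,2,5,5,5]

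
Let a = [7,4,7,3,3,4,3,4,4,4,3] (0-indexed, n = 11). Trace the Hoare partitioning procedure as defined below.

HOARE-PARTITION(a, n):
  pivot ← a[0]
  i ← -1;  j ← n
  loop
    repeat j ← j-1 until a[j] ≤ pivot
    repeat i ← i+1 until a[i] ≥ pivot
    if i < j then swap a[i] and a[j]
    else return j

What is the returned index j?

8

pivot=7
j stops at 10 (3), i stops at 0 (7); swap ⇒ [3,4,7,3,3,4,3,4,4,4,7]
j stops at 9 (4), i stops at 2 (7); swap ⇒ [3,4,4,3,3,4,3,4,4,7,7]
j stops at 8, i stops at 9; i≥j ⇒ return 8. a=[3,4,4,3,3,4,3,4,4,7,7]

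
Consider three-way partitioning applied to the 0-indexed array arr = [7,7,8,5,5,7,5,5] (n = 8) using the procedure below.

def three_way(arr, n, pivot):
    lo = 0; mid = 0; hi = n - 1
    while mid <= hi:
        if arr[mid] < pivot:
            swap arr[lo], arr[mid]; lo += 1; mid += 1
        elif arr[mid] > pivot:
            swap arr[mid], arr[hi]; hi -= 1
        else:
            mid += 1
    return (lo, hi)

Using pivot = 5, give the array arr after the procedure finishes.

[5,5,5,5,7,8,7,7]

lo=0 mid=0 hi=7
7>5: swap(0,7), hi=6 ⇒ [5,7,8,5,5,7,5,7]
5=5: mid=1
7>5: swap(1,6), hi=5 ⇒ [5,5,8,5,5,7,7,7]
5=5: mid=2
8>5: swap(2,5), hi=4 ⇒ [5,5,7,5,5,8,7,7]
7>5: swap(2,4), hi=3 ⇒ [5,5,5,5,7,8,7,7]
5=5: mid=3
5=5: mid=4
done. lo=0 hi=3; arr=[5,5,5,5,7,8,7,7]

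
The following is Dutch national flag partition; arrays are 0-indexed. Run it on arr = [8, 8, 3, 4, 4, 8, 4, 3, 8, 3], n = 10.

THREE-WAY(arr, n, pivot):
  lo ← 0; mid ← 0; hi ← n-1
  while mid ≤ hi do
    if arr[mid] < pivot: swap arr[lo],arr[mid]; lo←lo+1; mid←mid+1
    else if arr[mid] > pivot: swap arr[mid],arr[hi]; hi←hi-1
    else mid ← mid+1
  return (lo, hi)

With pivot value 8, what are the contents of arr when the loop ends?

[3, 4, 4, 4, 3, 3, 8, 8, 8, 8]

pivot = 8; lo=0, mid=0, hi=9
arr[mid]=8=8: mid=1
arr[mid]=8=8: mid=2
arr[mid]=3<8: swap arr[0],arr[2]; lo=1,mid=3 → [3, 8, 8, 4, 4, 8, 4, 3, 8, 3]
arr[mid]=4<8: swap arr[1],arr[3]; lo=2,mid=4 → [3, 4, 8, 8, 4, 8, 4, 3, 8, 3]
arr[mid]=4<8: swap arr[2],arr[4]; lo=3,mid=5 → [3, 4, 4, 8, 8, 8, 4, 3, 8, 3]
arr[mid]=8=8: mid=6
arr[mid]=4<8: swap arr[3],arr[6]; lo=4,mid=7 → [3, 4, 4, 4, 8, 8, 8, 3, 8, 3]
arr[mid]=3<8: swap arr[4],arr[7]; lo=5,mid=8 → [3, 4, 4, 4, 3, 8, 8, 8, 8, 3]
arr[mid]=8=8: mid=9
arr[mid]=3<8: swap arr[5],arr[9]; lo=6,mid=10 → [3, 4, 4, 4, 3, 3, 8, 8, 8, 8]
end: lo=6, hi=9; arr = [3, 4, 4, 4, 3, 3, 8, 8, 8, 8]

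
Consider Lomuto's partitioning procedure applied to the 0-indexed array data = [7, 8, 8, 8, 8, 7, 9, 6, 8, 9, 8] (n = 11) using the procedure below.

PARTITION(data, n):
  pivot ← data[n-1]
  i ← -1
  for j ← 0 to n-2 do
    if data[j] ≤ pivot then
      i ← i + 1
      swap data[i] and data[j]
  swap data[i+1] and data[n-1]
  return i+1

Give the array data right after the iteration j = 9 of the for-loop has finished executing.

[7, 8, 8, 8, 8, 7, 6, 8, 9, 9, 8]

pivot=8, i=-1
j=0: 7≤8, i=0, swap(0,0) ⇒ [7, 8, 8, 8, 8, 7, 9, 6, 8, 9, 8]
j=1: 8≤8, i=1, swap(1,1) ⇒ [7, 8, 8, 8, 8, 7, 9, 6, 8, 9, 8]
j=2: 8≤8, i=2, swap(2,2) ⇒ [7, 8, 8, 8, 8, 7, 9, 6, 8, 9, 8]
j=3: 8≤8, i=3, swap(3,3) ⇒ [7, 8, 8, 8, 8, 7, 9, 6, 8, 9, 8]
j=4: 8≤8, i=4, swap(4,4) ⇒ [7, 8, 8, 8, 8, 7, 9, 6, 8, 9, 8]
j=5: 7≤8, i=5, swap(5,5) ⇒ [7, 8, 8, 8, 8, 7, 9, 6, 8, 9, 8]
j=6: 9>8, skip
j=7: 6≤8, i=6, swap(6,7) ⇒ [7, 8, 8, 8, 8, 7, 6, 9, 8, 9, 8]
j=8: 8≤8, i=7, swap(7,8) ⇒ [7, 8, 8, 8, 8, 7, 6, 8, 9, 9, 8]
j=9: 9>8, skip
(after j=9) data = [7, 8, 8, 8, 8, 7, 6, 8, 9, 9, 8]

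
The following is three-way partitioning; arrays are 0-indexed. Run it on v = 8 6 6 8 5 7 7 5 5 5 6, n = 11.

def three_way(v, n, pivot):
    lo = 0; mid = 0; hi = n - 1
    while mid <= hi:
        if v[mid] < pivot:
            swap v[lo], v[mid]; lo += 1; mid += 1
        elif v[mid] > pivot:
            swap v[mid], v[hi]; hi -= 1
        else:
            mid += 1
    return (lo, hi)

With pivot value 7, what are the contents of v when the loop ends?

6 6 6 5 5 5 5 7 7 8 8

pivot = 7; lo=0, mid=0, hi=10
v[mid]=8>7: swap v[0],v[10]; hi=9 → 6 6 6 8 5 7 7 5 5 5 8
v[mid]=6<7: swap v[0],v[0]; lo=1,mid=1 → 6 6 6 8 5 7 7 5 5 5 8
v[mid]=6<7: swap v[1],v[1]; lo=2,mid=2 → 6 6 6 8 5 7 7 5 5 5 8
v[mid]=6<7: swap v[2],v[2]; lo=3,mid=3 → 6 6 6 8 5 7 7 5 5 5 8
v[mid]=8>7: swap v[3],v[9]; hi=8 → 6 6 6 5 5 7 7 5 5 8 8
v[mid]=5<7: swap v[3],v[3]; lo=4,mid=4 → 6 6 6 5 5 7 7 5 5 8 8
v[mid]=5<7: swap v[4],v[4]; lo=5,mid=5 → 6 6 6 5 5 7 7 5 5 8 8
v[mid]=7=7: mid=6
v[mid]=7=7: mid=7
v[mid]=5<7: swap v[5],v[7]; lo=6,mid=8 → 6 6 6 5 5 5 7 7 5 8 8
v[mid]=5<7: swap v[6],v[8]; lo=7,mid=9 → 6 6 6 5 5 5 5 7 7 8 8
end: lo=7, hi=8; v = 6 6 6 5 5 5 5 7 7 8 8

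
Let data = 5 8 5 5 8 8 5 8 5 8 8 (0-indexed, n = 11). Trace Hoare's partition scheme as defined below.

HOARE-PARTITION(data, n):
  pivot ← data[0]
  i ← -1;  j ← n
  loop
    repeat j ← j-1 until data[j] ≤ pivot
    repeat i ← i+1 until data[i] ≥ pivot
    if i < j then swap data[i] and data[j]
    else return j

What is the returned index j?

2

pivot = data[0] = 5; i = -1, j = 11
j→8 (data[8]=5≤5), i→0 (data[0]=5≥5); i<j, swap → 5 8 5 5 8 8 5 8 5 8 8
j→6 (data[6]=5≤5), i→1 (data[1]=8≥5); i<j, swap → 5 5 5 5 8 8 8 8 5 8 8
j→3 (data[3]=5≤5), i→2 (data[2]=5≥5); i<j, swap → 5 5 5 5 8 8 8 8 5 8 8
j→2, i→3; i≥j, return j=2. data = 5 5 5 5 8 8 8 8 5 8 8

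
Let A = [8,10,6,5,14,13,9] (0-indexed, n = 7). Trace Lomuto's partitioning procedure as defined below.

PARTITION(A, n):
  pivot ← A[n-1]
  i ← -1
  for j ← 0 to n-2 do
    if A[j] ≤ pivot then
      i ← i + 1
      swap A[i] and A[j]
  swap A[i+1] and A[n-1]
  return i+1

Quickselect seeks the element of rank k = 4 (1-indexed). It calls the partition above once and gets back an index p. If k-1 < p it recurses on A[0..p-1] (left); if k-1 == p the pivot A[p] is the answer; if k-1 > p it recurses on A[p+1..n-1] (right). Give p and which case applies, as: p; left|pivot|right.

pivot = A[6] = 9; i = -1
j=0: A[0]=8 ≤ 9 → i=0, swap A[0],A[0] (no change) → [8,10,6,5,14,13,9]
j=1: A[1]=10 > 9 → no swap
j=2: A[2]=6 ≤ 9 → i=1, swap A[1],A[2] → [8,6,10,5,14,13,9]
j=3: A[3]=5 ≤ 9 → i=2, swap A[2],A[3] → [8,6,5,10,14,13,9]
j=4: A[4]=14 > 9 → no swap
j=5: A[5]=13 > 9 → no swap
final swap A[3],A[6] → [8,6,5,9,14,13,10]; return 3
p = 3; k-1 = 3 == 3 ⇒ pivot

3; pivot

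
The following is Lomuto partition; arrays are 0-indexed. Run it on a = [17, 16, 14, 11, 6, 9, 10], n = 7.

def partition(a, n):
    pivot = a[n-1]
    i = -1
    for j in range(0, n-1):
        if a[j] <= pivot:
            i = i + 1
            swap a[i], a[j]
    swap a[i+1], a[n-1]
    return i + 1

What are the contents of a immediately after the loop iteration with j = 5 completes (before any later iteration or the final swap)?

pivot=10, i=-1
j=0: 17>10, skip
j=1: 16>10, skip
j=2: 14>10, skip
j=3: 11>10, skip
j=4: 6≤10, i=0, swap(0,4) ⇒ [6, 16, 14, 11, 17, 9, 10]
j=5: 9≤10, i=1, swap(1,5) ⇒ [6, 9, 14, 11, 17, 16, 10]
(after j=5) a = [6, 9, 14, 11, 17, 16, 10]

[6, 9, 14, 11, 17, 16, 10]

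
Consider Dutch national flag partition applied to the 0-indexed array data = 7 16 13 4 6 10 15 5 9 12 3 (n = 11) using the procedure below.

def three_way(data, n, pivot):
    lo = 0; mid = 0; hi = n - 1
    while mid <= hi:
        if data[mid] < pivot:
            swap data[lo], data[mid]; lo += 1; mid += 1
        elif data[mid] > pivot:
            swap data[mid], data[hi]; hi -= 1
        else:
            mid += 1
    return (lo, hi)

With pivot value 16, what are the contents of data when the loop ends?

7 13 4 6 10 15 5 9 12 3 16

lo=0 mid=0 hi=10
7<16: swap(0,0), lo=1 mid=1 ⇒ 7 16 13 4 6 10 15 5 9 12 3
16=16: mid=2
13<16: swap(1,2), lo=2 mid=3 ⇒ 7 13 16 4 6 10 15 5 9 12 3
4<16: swap(2,3), lo=3 mid=4 ⇒ 7 13 4 16 6 10 15 5 9 12 3
6<16: swap(3,4), lo=4 mid=5 ⇒ 7 13 4 6 16 10 15 5 9 12 3
10<16: swap(4,5), lo=5 mid=6 ⇒ 7 13 4 6 10 16 15 5 9 12 3
15<16: swap(5,6), lo=6 mid=7 ⇒ 7 13 4 6 10 15 16 5 9 12 3
5<16: swap(6,7), lo=7 mid=8 ⇒ 7 13 4 6 10 15 5 16 9 12 3
9<16: swap(7,8), lo=8 mid=9 ⇒ 7 13 4 6 10 15 5 9 16 12 3
12<16: swap(8,9), lo=9 mid=10 ⇒ 7 13 4 6 10 15 5 9 12 16 3
3<16: swap(9,10), lo=10 mid=11 ⇒ 7 13 4 6 10 15 5 9 12 3 16
done. lo=10 hi=10; data=7 13 4 6 10 15 5 9 12 3 16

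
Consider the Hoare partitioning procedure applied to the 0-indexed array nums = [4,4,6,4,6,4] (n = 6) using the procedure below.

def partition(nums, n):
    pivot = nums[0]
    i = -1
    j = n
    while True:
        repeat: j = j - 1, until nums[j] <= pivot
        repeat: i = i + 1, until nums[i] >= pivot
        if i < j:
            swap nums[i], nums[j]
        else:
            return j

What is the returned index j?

pivot=4
j stops at 5 (4), i stops at 0 (4); swap ⇒ [4,4,6,4,6,4]
j stops at 3 (4), i stops at 1 (4); swap ⇒ [4,4,6,4,6,4]
j stops at 1, i stops at 2; i≥j ⇒ return 1. nums=[4,4,6,4,6,4]

1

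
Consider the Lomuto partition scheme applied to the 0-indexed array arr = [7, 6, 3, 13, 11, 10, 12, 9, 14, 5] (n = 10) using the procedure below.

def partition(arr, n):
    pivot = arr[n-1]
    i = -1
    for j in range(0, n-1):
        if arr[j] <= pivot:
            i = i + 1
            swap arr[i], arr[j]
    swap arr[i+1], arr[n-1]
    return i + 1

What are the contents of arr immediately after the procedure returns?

[3, 5, 7, 13, 11, 10, 12, 9, 14, 6]

pivot = arr[9] = 5; i = -1
j=0: arr[0]=7 > 5 → no swap
j=1: arr[1]=6 > 5 → no swap
j=2: arr[2]=3 ≤ 5 → i=0, swap arr[0],arr[2] → [3, 6, 7, 13, 11, 10, 12, 9, 14, 5]
j=3: arr[3]=13 > 5 → no swap
j=4: arr[4]=11 > 5 → no swap
j=5: arr[5]=10 > 5 → no swap
j=6: arr[6]=12 > 5 → no swap
j=7: arr[7]=9 > 5 → no swap
j=8: arr[8]=14 > 5 → no swap
final swap arr[1],arr[9] → [3, 5, 7, 13, 11, 10, 12, 9, 14, 6]; return 1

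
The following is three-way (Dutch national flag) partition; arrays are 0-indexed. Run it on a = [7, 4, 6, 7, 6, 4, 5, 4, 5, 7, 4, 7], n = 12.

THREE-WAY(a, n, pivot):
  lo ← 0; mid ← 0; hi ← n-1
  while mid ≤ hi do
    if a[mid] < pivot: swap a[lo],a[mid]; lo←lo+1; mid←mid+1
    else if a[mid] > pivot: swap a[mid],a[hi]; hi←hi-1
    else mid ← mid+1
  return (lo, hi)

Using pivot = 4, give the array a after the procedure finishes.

lo=0 mid=0 hi=11
7>4: swap(0,11), hi=10 ⇒ [7, 4, 6, 7, 6, 4, 5, 4, 5, 7, 4, 7]
7>4: swap(0,10), hi=9 ⇒ [4, 4, 6, 7, 6, 4, 5, 4, 5, 7, 7, 7]
4=4: mid=1
4=4: mid=2
6>4: swap(2,9), hi=8 ⇒ [4, 4, 7, 7, 6, 4, 5, 4, 5, 6, 7, 7]
7>4: swap(2,8), hi=7 ⇒ [4, 4, 5, 7, 6, 4, 5, 4, 7, 6, 7, 7]
5>4: swap(2,7), hi=6 ⇒ [4, 4, 4, 7, 6, 4, 5, 5, 7, 6, 7, 7]
4=4: mid=3
7>4: swap(3,6), hi=5 ⇒ [4, 4, 4, 5, 6, 4, 7, 5, 7, 6, 7, 7]
5>4: swap(3,5), hi=4 ⇒ [4, 4, 4, 4, 6, 5, 7, 5, 7, 6, 7, 7]
4=4: mid=4
6>4: swap(4,4), hi=3 ⇒ [4, 4, 4, 4, 6, 5, 7, 5, 7, 6, 7, 7]
done. lo=0 hi=3; a=[4, 4, 4, 4, 6, 5, 7, 5, 7, 6, 7, 7]

[4, 4, 4, 4, 6, 5, 7, 5, 7, 6, 7, 7]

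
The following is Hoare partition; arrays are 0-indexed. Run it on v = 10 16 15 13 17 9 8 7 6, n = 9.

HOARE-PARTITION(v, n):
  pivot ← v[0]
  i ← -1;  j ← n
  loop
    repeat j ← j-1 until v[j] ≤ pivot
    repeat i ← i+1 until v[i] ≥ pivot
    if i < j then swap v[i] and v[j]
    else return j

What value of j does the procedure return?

pivot=10
j stops at 8 (6), i stops at 0 (10); swap ⇒ 6 16 15 13 17 9 8 7 10
j stops at 7 (7), i stops at 1 (16); swap ⇒ 6 7 15 13 17 9 8 16 10
j stops at 6 (8), i stops at 2 (15); swap ⇒ 6 7 8 13 17 9 15 16 10
j stops at 5 (9), i stops at 3 (13); swap ⇒ 6 7 8 9 17 13 15 16 10
j stops at 3, i stops at 4; i≥j ⇒ return 3. v=6 7 8 9 17 13 15 16 10

3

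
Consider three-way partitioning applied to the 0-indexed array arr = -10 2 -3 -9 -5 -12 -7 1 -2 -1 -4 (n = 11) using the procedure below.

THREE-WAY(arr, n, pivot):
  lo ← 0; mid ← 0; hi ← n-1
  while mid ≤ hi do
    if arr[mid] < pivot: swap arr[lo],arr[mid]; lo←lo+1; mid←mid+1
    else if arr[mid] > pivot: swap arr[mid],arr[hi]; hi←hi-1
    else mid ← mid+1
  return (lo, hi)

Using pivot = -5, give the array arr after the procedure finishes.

-10 -7 -12 -9 -5 -3 1 -2 -1 -4 2

pivot = -5; lo=0, mid=0, hi=10
arr[mid]=-10<-5: swap arr[0],arr[0]; lo=1,mid=1 → -10 2 -3 -9 -5 -12 -7 1 -2 -1 -4
arr[mid]=2>-5: swap arr[1],arr[10]; hi=9 → -10 -4 -3 -9 -5 -12 -7 1 -2 -1 2
arr[mid]=-4>-5: swap arr[1],arr[9]; hi=8 → -10 -1 -3 -9 -5 -12 -7 1 -2 -4 2
arr[mid]=-1>-5: swap arr[1],arr[8]; hi=7 → -10 -2 -3 -9 -5 -12 -7 1 -1 -4 2
arr[mid]=-2>-5: swap arr[1],arr[7]; hi=6 → -10 1 -3 -9 -5 -12 -7 -2 -1 -4 2
arr[mid]=1>-5: swap arr[1],arr[6]; hi=5 → -10 -7 -3 -9 -5 -12 1 -2 -1 -4 2
arr[mid]=-7<-5: swap arr[1],arr[1]; lo=2,mid=2 → -10 -7 -3 -9 -5 -12 1 -2 -1 -4 2
arr[mid]=-3>-5: swap arr[2],arr[5]; hi=4 → -10 -7 -12 -9 -5 -3 1 -2 -1 -4 2
arr[mid]=-12<-5: swap arr[2],arr[2]; lo=3,mid=3 → -10 -7 -12 -9 -5 -3 1 -2 -1 -4 2
arr[mid]=-9<-5: swap arr[3],arr[3]; lo=4,mid=4 → -10 -7 -12 -9 -5 -3 1 -2 -1 -4 2
arr[mid]=-5=-5: mid=5
end: lo=4, hi=4; arr = -10 -7 -12 -9 -5 -3 1 -2 -1 -4 2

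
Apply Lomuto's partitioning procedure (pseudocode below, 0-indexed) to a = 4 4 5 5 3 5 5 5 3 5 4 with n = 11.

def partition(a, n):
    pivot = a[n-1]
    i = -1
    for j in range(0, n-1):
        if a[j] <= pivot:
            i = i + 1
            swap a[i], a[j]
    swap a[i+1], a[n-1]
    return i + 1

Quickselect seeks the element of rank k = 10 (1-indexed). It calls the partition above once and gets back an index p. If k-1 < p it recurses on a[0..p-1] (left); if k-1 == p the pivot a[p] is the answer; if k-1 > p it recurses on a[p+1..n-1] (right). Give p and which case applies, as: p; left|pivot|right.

pivot = a[10] = 4; i = -1
j=0: a[0]=4 ≤ 4 → i=0, swap a[0],a[0] (no change) → 4 4 5 5 3 5 5 5 3 5 4
j=1: a[1]=4 ≤ 4 → i=1, swap a[1],a[1] (no change) → 4 4 5 5 3 5 5 5 3 5 4
j=2: a[2]=5 > 4 → no swap
j=3: a[3]=5 > 4 → no swap
j=4: a[4]=3 ≤ 4 → i=2, swap a[2],a[4] → 4 4 3 5 5 5 5 5 3 5 4
j=5: a[5]=5 > 4 → no swap
j=6: a[6]=5 > 4 → no swap
j=7: a[7]=5 > 4 → no swap
j=8: a[8]=3 ≤ 4 → i=3, swap a[3],a[8] → 4 4 3 3 5 5 5 5 5 5 4
j=9: a[9]=5 > 4 → no swap
final swap a[4],a[10] → 4 4 3 3 4 5 5 5 5 5 5; return 4
p = 4; k-1 = 9 > 4 ⇒ right

4; right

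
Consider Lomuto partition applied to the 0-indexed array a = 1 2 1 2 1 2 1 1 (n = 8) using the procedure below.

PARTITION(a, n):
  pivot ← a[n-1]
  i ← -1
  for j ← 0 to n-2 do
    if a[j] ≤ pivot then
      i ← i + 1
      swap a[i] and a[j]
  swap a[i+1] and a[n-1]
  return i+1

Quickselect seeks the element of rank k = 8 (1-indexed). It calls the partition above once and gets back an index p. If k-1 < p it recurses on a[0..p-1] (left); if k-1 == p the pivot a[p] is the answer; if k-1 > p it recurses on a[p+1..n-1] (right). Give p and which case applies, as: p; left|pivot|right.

4; right

pivot = a[7] = 1; i = -1
j=0: a[0]=1 ≤ 1 → i=0, swap a[0],a[0] (no change) → 1 2 1 2 1 2 1 1
j=1: a[1]=2 > 1 → no swap
j=2: a[2]=1 ≤ 1 → i=1, swap a[1],a[2] → 1 1 2 2 1 2 1 1
j=3: a[3]=2 > 1 → no swap
j=4: a[4]=1 ≤ 1 → i=2, swap a[2],a[4] → 1 1 1 2 2 2 1 1
j=5: a[5]=2 > 1 → no swap
j=6: a[6]=1 ≤ 1 → i=3, swap a[3],a[6] → 1 1 1 1 2 2 2 1
final swap a[4],a[7] → 1 1 1 1 1 2 2 2; return 4
p = 4; k-1 = 7 > 4 ⇒ right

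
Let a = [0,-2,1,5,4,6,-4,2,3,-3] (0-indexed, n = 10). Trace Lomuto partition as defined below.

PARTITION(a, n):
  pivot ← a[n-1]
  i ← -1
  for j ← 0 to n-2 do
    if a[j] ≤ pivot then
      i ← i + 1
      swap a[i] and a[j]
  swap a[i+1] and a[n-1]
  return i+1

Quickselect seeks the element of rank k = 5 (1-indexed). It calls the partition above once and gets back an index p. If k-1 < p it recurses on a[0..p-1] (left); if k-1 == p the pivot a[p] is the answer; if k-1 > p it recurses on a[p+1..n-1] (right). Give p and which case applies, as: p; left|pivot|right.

1; right

pivot = a[9] = -3; i = -1
j=0: a[0]=0 > -3 → no swap
j=1: a[1]=-2 > -3 → no swap
j=2: a[2]=1 > -3 → no swap
j=3: a[3]=5 > -3 → no swap
j=4: a[4]=4 > -3 → no swap
j=5: a[5]=6 > -3 → no swap
j=6: a[6]=-4 ≤ -3 → i=0, swap a[0],a[6] → [-4,-2,1,5,4,6,0,2,3,-3]
j=7: a[7]=2 > -3 → no swap
j=8: a[8]=3 > -3 → no swap
final swap a[1],a[9] → [-4,-3,1,5,4,6,0,2,3,-2]; return 1
p = 1; k-1 = 4 > 1 ⇒ right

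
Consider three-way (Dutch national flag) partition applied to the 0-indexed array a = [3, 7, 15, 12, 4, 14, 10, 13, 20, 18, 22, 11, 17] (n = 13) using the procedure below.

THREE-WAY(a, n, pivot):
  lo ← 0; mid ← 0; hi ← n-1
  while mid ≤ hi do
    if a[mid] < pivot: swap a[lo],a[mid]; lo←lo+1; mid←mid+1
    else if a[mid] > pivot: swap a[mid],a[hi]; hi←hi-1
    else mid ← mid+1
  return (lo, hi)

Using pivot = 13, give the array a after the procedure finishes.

[3, 7, 11, 12, 4, 10, 13, 20, 18, 22, 14, 17, 15]

lo=0 mid=0 hi=12
3<13: swap(0,0), lo=1 mid=1 ⇒ [3, 7, 15, 12, 4, 14, 10, 13, 20, 18, 22, 11, 17]
7<13: swap(1,1), lo=2 mid=2 ⇒ [3, 7, 15, 12, 4, 14, 10, 13, 20, 18, 22, 11, 17]
15>13: swap(2,12), hi=11 ⇒ [3, 7, 17, 12, 4, 14, 10, 13, 20, 18, 22, 11, 15]
17>13: swap(2,11), hi=10 ⇒ [3, 7, 11, 12, 4, 14, 10, 13, 20, 18, 22, 17, 15]
11<13: swap(2,2), lo=3 mid=3 ⇒ [3, 7, 11, 12, 4, 14, 10, 13, 20, 18, 22, 17, 15]
12<13: swap(3,3), lo=4 mid=4 ⇒ [3, 7, 11, 12, 4, 14, 10, 13, 20, 18, 22, 17, 15]
4<13: swap(4,4), lo=5 mid=5 ⇒ [3, 7, 11, 12, 4, 14, 10, 13, 20, 18, 22, 17, 15]
14>13: swap(5,10), hi=9 ⇒ [3, 7, 11, 12, 4, 22, 10, 13, 20, 18, 14, 17, 15]
22>13: swap(5,9), hi=8 ⇒ [3, 7, 11, 12, 4, 18, 10, 13, 20, 22, 14, 17, 15]
18>13: swap(5,8), hi=7 ⇒ [3, 7, 11, 12, 4, 20, 10, 13, 18, 22, 14, 17, 15]
20>13: swap(5,7), hi=6 ⇒ [3, 7, 11, 12, 4, 13, 10, 20, 18, 22, 14, 17, 15]
13=13: mid=6
10<13: swap(5,6), lo=6 mid=7 ⇒ [3, 7, 11, 12, 4, 10, 13, 20, 18, 22, 14, 17, 15]
done. lo=6 hi=6; a=[3, 7, 11, 12, 4, 10, 13, 20, 18, 22, 14, 17, 15]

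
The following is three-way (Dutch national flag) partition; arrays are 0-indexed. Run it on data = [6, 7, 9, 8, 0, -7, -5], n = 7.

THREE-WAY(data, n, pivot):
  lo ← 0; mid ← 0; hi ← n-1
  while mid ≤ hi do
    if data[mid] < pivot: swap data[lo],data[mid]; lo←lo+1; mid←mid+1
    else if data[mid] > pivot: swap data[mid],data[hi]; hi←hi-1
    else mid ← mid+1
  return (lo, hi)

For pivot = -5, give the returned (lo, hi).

(1, 1)

lo=0 mid=0 hi=6
6>-5: swap(0,6), hi=5 ⇒ [-5, 7, 9, 8, 0, -7, 6]
-5=-5: mid=1
7>-5: swap(1,5), hi=4 ⇒ [-5, -7, 9, 8, 0, 7, 6]
-7<-5: swap(0,1), lo=1 mid=2 ⇒ [-7, -5, 9, 8, 0, 7, 6]
9>-5: swap(2,4), hi=3 ⇒ [-7, -5, 0, 8, 9, 7, 6]
0>-5: swap(2,3), hi=2 ⇒ [-7, -5, 8, 0, 9, 7, 6]
8>-5: swap(2,2), hi=1 ⇒ [-7, -5, 8, 0, 9, 7, 6]
done. lo=1 hi=1; data=[-7, -5, 8, 0, 9, 7, 6]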